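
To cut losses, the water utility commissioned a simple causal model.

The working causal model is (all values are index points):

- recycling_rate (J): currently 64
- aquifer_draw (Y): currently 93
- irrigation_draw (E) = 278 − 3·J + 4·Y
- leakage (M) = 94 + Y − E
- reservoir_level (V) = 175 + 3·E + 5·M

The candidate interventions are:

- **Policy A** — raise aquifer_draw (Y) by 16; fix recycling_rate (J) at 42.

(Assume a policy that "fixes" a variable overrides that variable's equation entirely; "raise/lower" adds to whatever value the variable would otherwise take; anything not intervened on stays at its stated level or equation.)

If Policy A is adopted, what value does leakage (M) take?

Policy A (Y + 16, J := 42):
  J = 42
  Y = 93 + 16 = 109
  E = 278 − 3·42 + 4·109 = 588
  M = 94 + 109 − 588 = -385

-385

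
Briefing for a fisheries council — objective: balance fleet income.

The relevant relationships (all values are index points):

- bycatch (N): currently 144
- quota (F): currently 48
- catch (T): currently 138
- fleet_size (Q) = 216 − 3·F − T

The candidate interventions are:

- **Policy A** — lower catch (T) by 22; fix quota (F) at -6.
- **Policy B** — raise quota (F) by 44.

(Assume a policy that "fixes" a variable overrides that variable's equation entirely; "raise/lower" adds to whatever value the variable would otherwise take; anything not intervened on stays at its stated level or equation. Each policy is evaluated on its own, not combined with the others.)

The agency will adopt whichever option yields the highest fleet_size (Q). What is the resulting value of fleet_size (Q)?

118

Policy A (T − 22, F := -6):
  F = -6
  T = 138 − 22 = 116
  Q = 216 − 3·(-6) − 116 = 118
Policy B (F + 44):
  F = 48 + 44 = 92
  T = 138
  Q = 216 − 3·92 − 138 = -198
Comparing — Policy A: Q=118, Policy B: Q=-198. Highest is 118 (Policy A).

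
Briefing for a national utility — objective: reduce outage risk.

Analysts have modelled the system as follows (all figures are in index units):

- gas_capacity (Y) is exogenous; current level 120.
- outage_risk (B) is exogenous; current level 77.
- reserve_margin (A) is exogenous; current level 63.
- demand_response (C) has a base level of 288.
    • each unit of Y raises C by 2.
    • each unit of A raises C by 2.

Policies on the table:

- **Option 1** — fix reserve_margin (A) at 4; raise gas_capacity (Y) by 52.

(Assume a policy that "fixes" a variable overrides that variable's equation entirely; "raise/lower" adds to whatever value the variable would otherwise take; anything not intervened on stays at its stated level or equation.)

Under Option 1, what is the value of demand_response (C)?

Option 1 (A := 4, Y + 52):
  Y = 120 + 52 = 172
  A = 4
  C = 288 + 2·172 + 2·4 = 640

640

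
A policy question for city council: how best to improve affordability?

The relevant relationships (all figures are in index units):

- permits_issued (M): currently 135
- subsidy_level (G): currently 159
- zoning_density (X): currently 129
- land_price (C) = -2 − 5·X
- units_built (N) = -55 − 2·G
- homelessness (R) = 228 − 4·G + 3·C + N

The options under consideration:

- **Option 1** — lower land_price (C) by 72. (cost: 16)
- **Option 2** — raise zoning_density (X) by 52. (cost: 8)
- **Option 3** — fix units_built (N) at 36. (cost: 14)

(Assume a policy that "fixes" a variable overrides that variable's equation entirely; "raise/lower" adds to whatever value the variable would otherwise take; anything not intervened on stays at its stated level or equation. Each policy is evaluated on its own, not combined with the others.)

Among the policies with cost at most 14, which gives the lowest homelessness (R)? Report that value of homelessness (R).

-3502

Option 2 (X + 52):
  G = 159
  X = 129 + 52 = 181
  C = -2 − 5·181 = -907
  N = -55 − 2·159 = -373
  R = 228 − 4·159 + 3·(-907) + (-373) = -3502
Option 3 (N := 36):
  G = 159
  X = 129
  C = -2 − 5·129 = -647
  N = 36
  R = 228 − 4·159 + 3·(-647) + 36 = -2313
Comparing — Option 2: R=-3502, Option 3: R=-2313. Lowest is -3502 (Option 2).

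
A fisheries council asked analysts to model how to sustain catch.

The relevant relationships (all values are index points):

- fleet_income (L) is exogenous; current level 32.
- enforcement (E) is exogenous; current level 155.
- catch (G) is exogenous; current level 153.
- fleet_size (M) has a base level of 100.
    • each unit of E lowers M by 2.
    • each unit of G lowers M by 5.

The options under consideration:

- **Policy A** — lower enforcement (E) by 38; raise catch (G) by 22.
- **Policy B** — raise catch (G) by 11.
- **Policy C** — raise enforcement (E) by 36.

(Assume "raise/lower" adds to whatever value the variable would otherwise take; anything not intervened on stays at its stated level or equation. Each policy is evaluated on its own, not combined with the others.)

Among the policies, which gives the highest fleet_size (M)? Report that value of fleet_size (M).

Policy A (E − 38, G + 22):
  E = 155 − 38 = 117
  G = 153 + 22 = 175
  M = 100 − 2·117 − 5·175 = -1009
Policy B (G + 11):
  E = 155
  G = 153 + 11 = 164
  M = 100 − 2·155 − 5·164 = -1030
Policy C (E + 36):
  E = 155 + 36 = 191
  G = 153
  M = 100 − 2·191 − 5·153 = -1047
Comparing — Policy A: M=-1009, Policy B: M=-1030, Policy C: M=-1047. Highest is -1009 (Policy A).

-1009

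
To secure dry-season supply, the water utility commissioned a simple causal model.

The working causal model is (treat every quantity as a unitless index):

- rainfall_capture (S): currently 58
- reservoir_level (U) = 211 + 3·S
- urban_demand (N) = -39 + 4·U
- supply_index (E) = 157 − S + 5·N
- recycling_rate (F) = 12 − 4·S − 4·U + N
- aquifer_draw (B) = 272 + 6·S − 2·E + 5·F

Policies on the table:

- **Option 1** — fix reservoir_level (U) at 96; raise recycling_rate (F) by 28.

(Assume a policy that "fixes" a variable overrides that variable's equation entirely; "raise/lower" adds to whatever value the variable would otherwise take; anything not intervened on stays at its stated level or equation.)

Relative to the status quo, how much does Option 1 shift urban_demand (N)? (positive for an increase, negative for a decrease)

-1156

Baseline:
  S = 58
  U = 211 + 3·58 = 385
  N = -39 + 4·385 = 1501
Option 1 (U := 96, F + 28):
  S = 58
  U = 96
  N = -39 + 4·96 = 345
Change in N: 345 − 1501 = -1156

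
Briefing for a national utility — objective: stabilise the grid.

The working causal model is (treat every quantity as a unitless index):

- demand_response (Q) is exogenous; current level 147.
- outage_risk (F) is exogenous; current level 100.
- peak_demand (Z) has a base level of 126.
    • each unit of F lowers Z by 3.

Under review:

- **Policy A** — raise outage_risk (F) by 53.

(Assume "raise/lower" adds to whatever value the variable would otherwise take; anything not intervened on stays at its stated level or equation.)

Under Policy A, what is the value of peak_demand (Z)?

Policy A (F + 53):
  F = 100 + 53 = 153
  Z = 126 − 3·153 = -333

-333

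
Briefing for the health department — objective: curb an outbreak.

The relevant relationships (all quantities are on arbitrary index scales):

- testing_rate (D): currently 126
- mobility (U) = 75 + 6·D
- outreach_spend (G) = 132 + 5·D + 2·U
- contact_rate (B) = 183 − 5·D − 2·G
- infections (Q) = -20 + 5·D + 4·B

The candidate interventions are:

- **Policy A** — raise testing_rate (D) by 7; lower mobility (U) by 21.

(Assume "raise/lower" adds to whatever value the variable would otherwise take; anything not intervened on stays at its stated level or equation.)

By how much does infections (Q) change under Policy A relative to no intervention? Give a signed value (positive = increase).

Baseline:
  D = 126
  U = 75 + 6·126 = 831
  G = 132 + 5·126 + 2·831 = 2424
  B = 183 − 5·126 − 2·2424 = -5295
  Q = -20 + 5·126 + 4·(-5295) = -20570
Policy A (D + 7, U − 21):
  D = 126 + 7 = 133
  U = 75 + 6·133 (−21 from intervention) = 852
  G = 132 + 5·133 + 2·852 = 2501
  B = 183 − 5·133 − 2·2501 = -5484
  Q = -20 + 5·133 + 4·(-5484) = -21291
Change in Q: -21291 − (-20570) = -721

-721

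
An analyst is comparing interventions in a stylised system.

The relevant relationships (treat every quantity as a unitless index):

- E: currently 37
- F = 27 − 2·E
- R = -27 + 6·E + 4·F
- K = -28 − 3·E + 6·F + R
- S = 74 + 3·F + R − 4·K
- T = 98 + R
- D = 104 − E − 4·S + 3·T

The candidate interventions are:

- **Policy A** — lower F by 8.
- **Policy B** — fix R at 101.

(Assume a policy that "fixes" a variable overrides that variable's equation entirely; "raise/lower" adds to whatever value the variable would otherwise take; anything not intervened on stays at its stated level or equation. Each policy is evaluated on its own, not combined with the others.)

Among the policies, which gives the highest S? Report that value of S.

1860

Policy A (F − 8):
  E = 37
  F = 27 − 2·37 (−8 from intervention) = -55
  R = -27 + 6·37 + 4·(-55) = -25
  K = -28 − 3·37 + 6·(-55) + (-25) = -494
  S = 74 + 3·(-55) + (-25) − 4·(-494) = 1860
Policy B (R := 101):
  E = 37
  F = 27 − 2·37 = -47
  R = 101
  K = -28 − 3·37 + 6·(-47) + 101 = -320
  S = 74 + 3·(-47) + 101 − 4·(-320) = 1314
Comparing — Policy A: S=1860, Policy B: S=1314. Highest is 1860 (Policy A).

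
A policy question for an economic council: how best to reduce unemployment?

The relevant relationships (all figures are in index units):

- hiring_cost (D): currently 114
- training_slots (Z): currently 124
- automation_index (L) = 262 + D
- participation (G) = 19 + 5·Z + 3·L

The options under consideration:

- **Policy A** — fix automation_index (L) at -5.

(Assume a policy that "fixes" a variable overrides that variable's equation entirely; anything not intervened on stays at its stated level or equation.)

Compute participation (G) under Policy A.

Policy A (L := -5):
  D = 114
  Z = 124
  L = -5
  G = 19 + 5·124 + 3·(-5) = 624

624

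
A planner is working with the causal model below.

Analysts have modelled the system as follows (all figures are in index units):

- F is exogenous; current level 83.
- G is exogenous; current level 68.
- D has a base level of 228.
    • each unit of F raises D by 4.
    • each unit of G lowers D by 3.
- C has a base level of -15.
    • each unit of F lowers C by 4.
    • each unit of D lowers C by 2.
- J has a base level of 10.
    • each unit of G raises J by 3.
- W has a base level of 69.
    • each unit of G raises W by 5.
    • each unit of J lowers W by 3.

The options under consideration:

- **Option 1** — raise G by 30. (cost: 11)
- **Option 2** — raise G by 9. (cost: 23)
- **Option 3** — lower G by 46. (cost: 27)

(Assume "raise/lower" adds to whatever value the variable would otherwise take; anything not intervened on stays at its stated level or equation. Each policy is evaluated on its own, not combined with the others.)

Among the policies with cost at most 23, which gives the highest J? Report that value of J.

Option 1 (G + 30):
  G = 68 + 30 = 98
  J = 10 + 3·98 = 304
Option 2 (G + 9):
  G = 68 + 9 = 77
  J = 10 + 3·77 = 241
Comparing — Option 1: J=304, Option 2: J=241. Highest is 304 (Option 1).

304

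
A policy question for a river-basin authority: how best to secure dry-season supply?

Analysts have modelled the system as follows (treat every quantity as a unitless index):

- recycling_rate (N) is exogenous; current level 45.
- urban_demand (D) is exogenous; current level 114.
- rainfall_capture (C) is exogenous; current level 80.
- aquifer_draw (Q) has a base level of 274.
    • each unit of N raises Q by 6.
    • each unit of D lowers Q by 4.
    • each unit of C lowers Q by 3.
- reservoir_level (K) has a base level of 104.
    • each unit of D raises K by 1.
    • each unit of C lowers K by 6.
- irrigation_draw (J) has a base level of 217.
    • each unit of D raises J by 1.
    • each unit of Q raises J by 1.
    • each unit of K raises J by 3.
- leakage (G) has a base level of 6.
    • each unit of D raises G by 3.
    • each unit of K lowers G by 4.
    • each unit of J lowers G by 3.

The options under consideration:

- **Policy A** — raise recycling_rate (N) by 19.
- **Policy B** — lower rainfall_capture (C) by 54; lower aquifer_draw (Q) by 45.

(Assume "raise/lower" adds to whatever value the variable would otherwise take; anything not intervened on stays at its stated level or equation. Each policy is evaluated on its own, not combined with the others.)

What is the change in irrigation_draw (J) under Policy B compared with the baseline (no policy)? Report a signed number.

1089

Baseline:
  N = 45
  D = 114
  C = 80
  Q = 274 + 6·45 − 4·114 − 3·80 = -152
  K = 104 + 114 − 6·80 = -262
  J = 217 + 114 + (-152) + 3·(-262) = -607
Policy B (C − 54, Q − 45):
  N = 45
  D = 114
  C = 80 − 54 = 26
  Q = 274 + 6·45 − 4·114 − 3·26 (−45 from intervention) = -35
  K = 104 + 114 − 6·26 = 62
  J = 217 + 114 + (-35) + 3·62 = 482
Change in J: 482 − (-607) = 1089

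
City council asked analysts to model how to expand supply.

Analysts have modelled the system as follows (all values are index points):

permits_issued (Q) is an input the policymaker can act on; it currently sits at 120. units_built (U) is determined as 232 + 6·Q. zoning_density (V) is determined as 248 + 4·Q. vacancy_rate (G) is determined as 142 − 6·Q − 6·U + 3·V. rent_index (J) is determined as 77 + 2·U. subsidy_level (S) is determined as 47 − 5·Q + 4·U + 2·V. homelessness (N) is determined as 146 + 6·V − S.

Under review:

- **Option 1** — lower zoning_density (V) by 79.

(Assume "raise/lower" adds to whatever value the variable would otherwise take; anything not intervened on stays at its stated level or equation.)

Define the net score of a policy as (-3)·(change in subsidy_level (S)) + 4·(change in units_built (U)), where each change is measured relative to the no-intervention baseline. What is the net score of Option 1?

474

Baseline:
  Q = 120
  U = 232 + 6·120 = 952
  V = 248 + 4·120 = 728
  S = 47 − 5·120 + 4·952 + 2·728 = 4711
Option 1 (V − 79):
  Q = 120
  U = 232 + 6·120 = 952
  V = 248 + 4·120 (−79 from intervention) = 649
  S = 47 − 5·120 + 4·952 + 2·649 = 4553
ΔS = 4553 − 4711 = -158; ΔU = 952 − 952 = 0
Score = (-3)·(-158) + 4·0 = 474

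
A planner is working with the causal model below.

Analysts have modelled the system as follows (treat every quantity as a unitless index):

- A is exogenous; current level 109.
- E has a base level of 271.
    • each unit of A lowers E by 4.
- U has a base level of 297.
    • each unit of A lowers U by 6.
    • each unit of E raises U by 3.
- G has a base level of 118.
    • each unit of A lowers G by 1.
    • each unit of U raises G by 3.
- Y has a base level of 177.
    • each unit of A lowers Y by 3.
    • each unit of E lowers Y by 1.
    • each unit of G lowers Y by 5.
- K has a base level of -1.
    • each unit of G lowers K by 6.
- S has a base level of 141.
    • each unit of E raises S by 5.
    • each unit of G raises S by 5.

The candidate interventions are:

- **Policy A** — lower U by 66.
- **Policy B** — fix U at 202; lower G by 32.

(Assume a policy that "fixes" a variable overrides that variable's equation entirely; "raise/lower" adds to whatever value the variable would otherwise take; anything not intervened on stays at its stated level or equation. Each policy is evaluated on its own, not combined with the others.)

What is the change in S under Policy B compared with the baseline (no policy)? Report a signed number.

15650

Baseline:
  A = 109
  E = 271 − 4·109 = -165
  U = 297 − 6·109 + 3·(-165) = -852
  G = 118 − 109 + 3·(-852) = -2547
  S = 141 + 5·(-165) + 5·(-2547) = -13419
Policy B (U := 202, G − 32):
  A = 109
  E = 271 − 4·109 = -165
  U = 202
  G = 118 − 109 + 3·202 (−32 from intervention) = 583
  S = 141 + 5·(-165) + 5·583 = 2231
Change in S: 2231 − (-13419) = 15650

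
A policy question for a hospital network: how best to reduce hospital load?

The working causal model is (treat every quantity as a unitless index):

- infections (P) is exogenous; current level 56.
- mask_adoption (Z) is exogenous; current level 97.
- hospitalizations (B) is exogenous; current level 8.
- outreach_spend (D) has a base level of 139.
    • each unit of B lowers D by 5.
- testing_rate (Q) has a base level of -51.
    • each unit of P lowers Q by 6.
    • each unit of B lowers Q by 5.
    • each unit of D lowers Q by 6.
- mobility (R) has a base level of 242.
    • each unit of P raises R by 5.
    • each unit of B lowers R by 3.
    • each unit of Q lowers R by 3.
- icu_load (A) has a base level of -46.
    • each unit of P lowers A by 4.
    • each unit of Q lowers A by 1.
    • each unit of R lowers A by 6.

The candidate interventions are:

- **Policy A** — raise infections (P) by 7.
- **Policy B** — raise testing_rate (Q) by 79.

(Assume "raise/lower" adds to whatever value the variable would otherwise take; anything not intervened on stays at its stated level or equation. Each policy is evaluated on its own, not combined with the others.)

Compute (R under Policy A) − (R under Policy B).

Policy A (P + 7):
  P = 56 + 7 = 63
  B = 8
  D = 139 − 5·8 = 99
  Q = -51 − 6·63 − 5·8 − 6·99 = -1063
  R = 242 + 5·63 − 3·8 − 3·(-1063) = 3722
Policy B (Q + 79):
  P = 56
  B = 8
  D = 139 − 5·8 = 99
  Q = -51 − 6·56 − 5·8 − 6·99 (+79 from intervention) = -942
  R = 242 + 5·56 − 3·8 − 3·(-942) = 3324
R: 3722 − 3324 = 398

398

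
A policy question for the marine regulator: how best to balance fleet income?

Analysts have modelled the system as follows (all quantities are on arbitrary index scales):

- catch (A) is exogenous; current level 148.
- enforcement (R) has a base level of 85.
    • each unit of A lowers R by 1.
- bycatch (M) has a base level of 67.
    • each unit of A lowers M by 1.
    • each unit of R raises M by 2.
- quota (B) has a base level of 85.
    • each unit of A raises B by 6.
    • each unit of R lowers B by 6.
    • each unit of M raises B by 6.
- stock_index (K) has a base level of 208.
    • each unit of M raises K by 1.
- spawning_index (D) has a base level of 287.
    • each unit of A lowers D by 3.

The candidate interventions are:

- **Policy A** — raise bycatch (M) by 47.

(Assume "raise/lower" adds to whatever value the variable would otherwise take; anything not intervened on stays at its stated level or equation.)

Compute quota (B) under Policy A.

391

Policy A (M + 47):
  A = 148
  R = 85 − 148 = -63
  M = 67 − 148 + 2·(-63) (+47 from intervention) = -160
  B = 85 + 6·148 − 6·(-63) + 6·(-160) = 391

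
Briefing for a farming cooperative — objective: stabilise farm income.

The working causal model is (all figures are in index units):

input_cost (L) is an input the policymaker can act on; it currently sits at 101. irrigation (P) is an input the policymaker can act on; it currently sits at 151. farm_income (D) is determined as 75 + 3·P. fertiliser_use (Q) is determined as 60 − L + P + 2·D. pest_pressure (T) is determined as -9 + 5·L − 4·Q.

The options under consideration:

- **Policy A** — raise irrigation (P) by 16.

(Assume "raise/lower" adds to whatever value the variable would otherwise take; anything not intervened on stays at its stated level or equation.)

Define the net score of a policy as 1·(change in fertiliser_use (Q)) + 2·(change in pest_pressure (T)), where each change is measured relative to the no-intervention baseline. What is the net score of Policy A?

Baseline:
  L = 101
  P = 151
  D = 75 + 3·151 = 528
  Q = 60 − 101 + 151 + 2·528 = 1166
  T = -9 + 5·101 − 4·1166 = -4168
Policy A (P + 16):
  L = 101
  P = 151 + 16 = 167
  D = 75 + 3·167 = 576
  Q = 60 − 101 + 167 + 2·576 = 1278
  T = -9 + 5·101 − 4·1278 = -4616
ΔQ = 1278 − 1166 = 112; ΔT = -4616 − (-4168) = -448
Score = 1·112 + 2·(-448) = -784

-784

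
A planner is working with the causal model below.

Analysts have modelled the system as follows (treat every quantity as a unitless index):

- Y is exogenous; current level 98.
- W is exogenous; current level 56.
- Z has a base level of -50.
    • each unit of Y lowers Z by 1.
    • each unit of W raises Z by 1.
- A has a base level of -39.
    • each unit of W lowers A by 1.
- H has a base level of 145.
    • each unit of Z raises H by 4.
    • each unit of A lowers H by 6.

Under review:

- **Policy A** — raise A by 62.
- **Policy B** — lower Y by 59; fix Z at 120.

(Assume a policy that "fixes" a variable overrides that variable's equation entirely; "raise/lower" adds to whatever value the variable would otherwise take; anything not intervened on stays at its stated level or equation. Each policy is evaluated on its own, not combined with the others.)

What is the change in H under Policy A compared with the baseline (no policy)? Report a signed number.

Baseline:
  Y = 98
  W = 56
  Z = -50 − 98 + 56 = -92
  A = -39 − 56 = -95
  H = 145 + 4·(-92) − 6·(-95) = 347
Policy A (A + 62):
  Y = 98
  W = 56
  Z = -50 − 98 + 56 = -92
  A = -39 − 56 (+62 from intervention) = -33
  H = 145 + 4·(-92) − 6·(-33) = -25
Change in H: -25 − 347 = -372

-372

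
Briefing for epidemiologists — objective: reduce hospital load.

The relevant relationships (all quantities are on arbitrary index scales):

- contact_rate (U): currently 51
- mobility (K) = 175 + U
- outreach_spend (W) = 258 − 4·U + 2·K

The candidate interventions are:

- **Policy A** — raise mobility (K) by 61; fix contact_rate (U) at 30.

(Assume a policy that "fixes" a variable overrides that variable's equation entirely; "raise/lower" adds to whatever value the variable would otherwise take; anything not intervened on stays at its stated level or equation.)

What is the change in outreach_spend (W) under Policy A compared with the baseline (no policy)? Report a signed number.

164

Baseline:
  U = 51
  K = 175 + 51 = 226
  W = 258 − 4·51 + 2·226 = 506
Policy A (K + 61, U := 30):
  U = 30
  K = 175 + 30 (+61 from intervention) = 266
  W = 258 − 4·30 + 2·266 = 670
Change in W: 670 − 506 = 164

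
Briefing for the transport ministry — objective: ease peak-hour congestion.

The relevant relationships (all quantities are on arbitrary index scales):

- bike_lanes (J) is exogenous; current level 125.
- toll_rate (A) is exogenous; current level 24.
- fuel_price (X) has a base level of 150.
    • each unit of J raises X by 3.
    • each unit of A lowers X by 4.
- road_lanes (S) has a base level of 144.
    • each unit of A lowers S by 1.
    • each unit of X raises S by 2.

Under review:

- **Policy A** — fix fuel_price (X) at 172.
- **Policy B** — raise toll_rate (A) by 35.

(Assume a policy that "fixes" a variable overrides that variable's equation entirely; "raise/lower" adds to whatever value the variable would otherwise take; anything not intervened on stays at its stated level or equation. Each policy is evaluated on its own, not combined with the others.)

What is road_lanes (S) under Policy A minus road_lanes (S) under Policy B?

-199

Policy A (X := 172):
  J = 125
  A = 24
  X = 172
  S = 144 − 24 + 2·172 = 464
Policy B (A + 35):
  J = 125
  A = 24 + 35 = 59
  X = 150 + 3·125 − 4·59 = 289
  S = 144 − 59 + 2·289 = 663
S: 464 − 663 = -199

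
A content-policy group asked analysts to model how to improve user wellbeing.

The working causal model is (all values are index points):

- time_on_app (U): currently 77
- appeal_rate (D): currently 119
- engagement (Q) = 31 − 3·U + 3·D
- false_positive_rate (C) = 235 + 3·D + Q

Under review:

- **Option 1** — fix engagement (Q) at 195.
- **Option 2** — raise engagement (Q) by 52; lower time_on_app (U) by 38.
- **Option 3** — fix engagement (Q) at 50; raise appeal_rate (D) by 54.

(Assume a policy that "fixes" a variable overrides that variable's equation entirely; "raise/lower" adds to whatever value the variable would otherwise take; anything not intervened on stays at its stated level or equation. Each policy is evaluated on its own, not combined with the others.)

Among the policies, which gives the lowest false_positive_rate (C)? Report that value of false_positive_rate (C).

787

Option 1 (Q := 195):
  U = 77
  D = 119
  Q = 195
  C = 235 + 3·119 + 195 = 787
Option 2 (Q + 52, U − 38):
  U = 77 − 38 = 39
  D = 119
  Q = 31 − 3·39 + 3·119 (+52 from intervention) = 323
  C = 235 + 3·119 + 323 = 915
Option 3 (Q := 50, D + 54):
  U = 77
  D = 119 + 54 = 173
  Q = 50
  C = 235 + 3·173 + 50 = 804
Comparing — Option 1: C=787, Option 2: C=915, Option 3: C=804. Lowest is 787 (Option 1).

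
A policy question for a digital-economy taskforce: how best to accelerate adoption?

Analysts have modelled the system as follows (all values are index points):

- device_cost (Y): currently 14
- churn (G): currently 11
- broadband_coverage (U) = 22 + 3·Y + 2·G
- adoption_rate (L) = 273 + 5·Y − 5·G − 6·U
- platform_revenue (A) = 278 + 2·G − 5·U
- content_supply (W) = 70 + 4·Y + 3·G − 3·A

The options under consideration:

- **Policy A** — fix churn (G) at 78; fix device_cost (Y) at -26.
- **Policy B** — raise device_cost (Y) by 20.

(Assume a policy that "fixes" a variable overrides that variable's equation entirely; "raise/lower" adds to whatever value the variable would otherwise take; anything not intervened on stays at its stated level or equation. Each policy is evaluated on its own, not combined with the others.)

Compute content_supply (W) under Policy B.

Policy B (Y + 20):
  Y = 14 + 20 = 34
  G = 11
  U = 22 + 3·34 + 2·11 = 146
  A = 278 + 2·11 − 5·146 = -430
  W = 70 + 4·34 + 3·11 − 3·(-430) = 1529

1529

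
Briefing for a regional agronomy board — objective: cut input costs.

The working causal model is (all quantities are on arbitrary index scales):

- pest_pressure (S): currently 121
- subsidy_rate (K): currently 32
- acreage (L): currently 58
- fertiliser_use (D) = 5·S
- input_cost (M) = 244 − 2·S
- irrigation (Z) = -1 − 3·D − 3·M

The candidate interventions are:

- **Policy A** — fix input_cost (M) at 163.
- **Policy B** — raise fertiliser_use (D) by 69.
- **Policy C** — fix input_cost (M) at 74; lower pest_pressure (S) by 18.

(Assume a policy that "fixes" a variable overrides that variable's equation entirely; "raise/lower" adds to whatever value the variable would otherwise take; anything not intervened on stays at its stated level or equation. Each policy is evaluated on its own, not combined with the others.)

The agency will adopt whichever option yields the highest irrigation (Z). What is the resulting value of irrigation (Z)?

-1768

Policy A (M := 163):
  S = 121
  D = 0 + 5·121 = 605
  M = 163
  Z = -1 − 3·605 − 3·163 = -2305
Policy B (D + 69):
  S = 121
  D = 0 + 5·121 (+69 from intervention) = 674
  M = 244 − 2·121 = 2
  Z = -1 − 3·674 − 3·2 = -2029
Policy C (M := 74, S − 18):
  S = 121 − 18 = 103
  D = 0 + 5·103 = 515
  M = 74
  Z = -1 − 3·515 − 3·74 = -1768
Comparing — Policy A: Z=-2305, Policy B: Z=-2029, Policy C: Z=-1768. Highest is -1768 (Policy C).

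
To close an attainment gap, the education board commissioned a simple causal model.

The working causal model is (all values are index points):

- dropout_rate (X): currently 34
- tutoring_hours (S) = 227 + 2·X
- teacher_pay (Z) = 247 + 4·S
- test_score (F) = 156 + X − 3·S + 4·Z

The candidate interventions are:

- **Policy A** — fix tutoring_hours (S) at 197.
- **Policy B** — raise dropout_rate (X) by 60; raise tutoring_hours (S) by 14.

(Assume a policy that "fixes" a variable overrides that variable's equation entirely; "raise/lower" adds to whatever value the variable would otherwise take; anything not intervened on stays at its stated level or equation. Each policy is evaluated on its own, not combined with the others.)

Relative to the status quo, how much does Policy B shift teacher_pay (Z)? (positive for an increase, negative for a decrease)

536

Baseline:
  X = 34
  S = 227 + 2·34 = 295
  Z = 247 + 4·295 = 1427
Policy B (X + 60, S + 14):
  X = 34 + 60 = 94
  S = 227 + 2·94 (+14 from intervention) = 429
  Z = 247 + 4·429 = 1963
Change in Z: 1963 − 1427 = 536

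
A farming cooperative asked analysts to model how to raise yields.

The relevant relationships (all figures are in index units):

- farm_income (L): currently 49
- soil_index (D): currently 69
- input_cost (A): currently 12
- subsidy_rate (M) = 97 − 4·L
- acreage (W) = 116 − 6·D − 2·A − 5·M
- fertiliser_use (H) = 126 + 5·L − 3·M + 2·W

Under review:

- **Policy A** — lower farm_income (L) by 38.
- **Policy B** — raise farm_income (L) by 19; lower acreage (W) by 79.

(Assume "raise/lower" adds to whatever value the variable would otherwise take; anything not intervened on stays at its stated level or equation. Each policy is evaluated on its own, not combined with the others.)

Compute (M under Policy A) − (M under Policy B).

Policy A (L − 38):
  L = 49 − 38 = 11
  M = 97 − 4·11 = 53
Policy B (L + 19, W − 79):
  L = 49 + 19 = 68
  M = 97 − 4·68 = -175
M: 53 − (-175) = 228

228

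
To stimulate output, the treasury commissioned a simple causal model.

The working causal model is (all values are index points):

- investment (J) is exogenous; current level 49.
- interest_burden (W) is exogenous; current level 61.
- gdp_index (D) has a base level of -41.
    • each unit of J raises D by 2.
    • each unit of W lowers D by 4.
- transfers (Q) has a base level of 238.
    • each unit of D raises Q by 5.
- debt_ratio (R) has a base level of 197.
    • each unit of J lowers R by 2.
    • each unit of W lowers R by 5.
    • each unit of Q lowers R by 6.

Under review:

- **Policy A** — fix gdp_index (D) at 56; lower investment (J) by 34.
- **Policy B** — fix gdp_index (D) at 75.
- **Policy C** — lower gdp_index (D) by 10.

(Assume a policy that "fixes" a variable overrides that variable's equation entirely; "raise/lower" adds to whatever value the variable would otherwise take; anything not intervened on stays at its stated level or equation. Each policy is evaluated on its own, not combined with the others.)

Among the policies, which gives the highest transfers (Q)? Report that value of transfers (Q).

613

Policy A (D := 56, J − 34):
  J = 49 − 34 = 15
  W = 61
  D = 56
  Q = 238 + 5·56 = 518
Policy B (D := 75):
  J = 49
  W = 61
  D = 75
  Q = 238 + 5·75 = 613
Policy C (D − 10):
  J = 49
  W = 61
  D = -41 + 2·49 − 4·61 (−10 from intervention) = -197
  Q = 238 + 5·(-197) = -747
Comparing — Policy A: Q=518, Policy B: Q=613, Policy C: Q=-747. Highest is 613 (Policy B).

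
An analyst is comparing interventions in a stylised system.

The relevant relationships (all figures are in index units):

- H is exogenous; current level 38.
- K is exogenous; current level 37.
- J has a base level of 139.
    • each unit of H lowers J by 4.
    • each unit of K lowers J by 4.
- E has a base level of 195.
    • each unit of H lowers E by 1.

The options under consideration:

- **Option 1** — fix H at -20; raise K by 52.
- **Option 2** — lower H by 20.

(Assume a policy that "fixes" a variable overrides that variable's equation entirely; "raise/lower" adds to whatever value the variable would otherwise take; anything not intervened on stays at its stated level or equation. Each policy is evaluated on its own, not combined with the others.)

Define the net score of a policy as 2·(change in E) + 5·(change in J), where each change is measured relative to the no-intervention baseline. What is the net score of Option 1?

236

Baseline:
  H = 38
  K = 37
  J = 139 − 4·38 − 4·37 = -161
  E = 195 − 38 = 157
Option 1 (H := -20, K + 52):
  H = -20
  K = 37 + 52 = 89
  J = 139 − 4·(-20) − 4·89 = -137
  E = 195 − (-20) = 215
ΔE = 215 − 157 = 58; ΔJ = -137 − (-161) = 24
Score = 2·58 + 5·24 = 236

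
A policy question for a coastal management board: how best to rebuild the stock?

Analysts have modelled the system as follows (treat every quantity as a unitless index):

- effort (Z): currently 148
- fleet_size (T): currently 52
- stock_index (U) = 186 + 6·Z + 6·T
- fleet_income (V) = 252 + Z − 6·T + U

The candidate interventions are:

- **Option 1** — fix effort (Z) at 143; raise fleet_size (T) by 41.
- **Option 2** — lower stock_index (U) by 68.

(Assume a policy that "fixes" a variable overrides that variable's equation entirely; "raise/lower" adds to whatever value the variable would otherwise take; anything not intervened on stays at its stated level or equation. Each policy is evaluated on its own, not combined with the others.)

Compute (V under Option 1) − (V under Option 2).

Option 1 (Z := 143, T + 41):
  Z = 143
  T = 52 + 41 = 93
  U = 186 + 6·143 + 6·93 = 1602
  V = 252 + 143 − 6·93 + 1602 = 1439
Option 2 (U − 68):
  Z = 148
  T = 52
  U = 186 + 6·148 + 6·52 (−68 from intervention) = 1318
  V = 252 + 148 − 6·52 + 1318 = 1406
V: 1439 − 1406 = 33

33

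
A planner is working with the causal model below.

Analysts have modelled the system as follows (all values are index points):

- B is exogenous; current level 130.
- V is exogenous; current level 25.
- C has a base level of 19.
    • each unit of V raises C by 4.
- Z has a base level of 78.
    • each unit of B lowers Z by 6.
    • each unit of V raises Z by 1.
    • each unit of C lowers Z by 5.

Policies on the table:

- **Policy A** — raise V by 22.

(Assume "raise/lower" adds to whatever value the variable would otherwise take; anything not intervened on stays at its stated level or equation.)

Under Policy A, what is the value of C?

207

Policy A (V + 22):
  V = 25 + 22 = 47
  C = 19 + 4·47 = 207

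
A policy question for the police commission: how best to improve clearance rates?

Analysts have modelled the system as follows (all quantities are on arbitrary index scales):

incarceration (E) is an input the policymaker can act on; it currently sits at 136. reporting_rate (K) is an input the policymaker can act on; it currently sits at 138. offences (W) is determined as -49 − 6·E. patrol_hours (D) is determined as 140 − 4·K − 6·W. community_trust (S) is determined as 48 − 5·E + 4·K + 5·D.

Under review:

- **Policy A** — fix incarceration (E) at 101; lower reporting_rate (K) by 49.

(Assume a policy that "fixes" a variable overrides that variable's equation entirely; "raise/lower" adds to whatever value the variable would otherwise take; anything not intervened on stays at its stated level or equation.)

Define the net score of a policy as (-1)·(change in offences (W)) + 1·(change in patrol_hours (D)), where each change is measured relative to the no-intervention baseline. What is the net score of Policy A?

Baseline:
  E = 136
  K = 138
  W = -49 − 6·136 = -865
  D = 140 − 4·138 − 6·(-865) = 4778
Policy A (E := 101, K − 49):
  E = 101
  K = 138 − 49 = 89
  W = -49 − 6·101 = -655
  D = 140 − 4·89 − 6·(-655) = 3714
ΔW = -655 − (-865) = 210; ΔD = 3714 − 4778 = -1064
Score = (-1)·210 + 1·(-1064) = -1274

-1274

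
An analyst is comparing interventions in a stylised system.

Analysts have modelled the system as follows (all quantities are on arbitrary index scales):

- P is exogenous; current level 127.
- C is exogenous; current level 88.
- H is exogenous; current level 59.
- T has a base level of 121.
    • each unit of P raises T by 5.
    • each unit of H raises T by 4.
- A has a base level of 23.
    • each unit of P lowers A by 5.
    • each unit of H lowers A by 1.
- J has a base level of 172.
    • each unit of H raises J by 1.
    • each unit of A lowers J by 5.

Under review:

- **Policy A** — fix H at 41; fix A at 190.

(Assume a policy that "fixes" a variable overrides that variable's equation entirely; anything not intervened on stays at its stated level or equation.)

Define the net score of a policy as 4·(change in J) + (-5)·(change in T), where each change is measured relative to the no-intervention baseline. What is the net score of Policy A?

-16932

Baseline:
  P = 127
  H = 59
  T = 121 + 5·127 + 4·59 = 992
  A = 23 − 5·127 − 59 = -671
  J = 172 + 59 − 5·(-671) = 3586
Policy A (H := 41, A := 190):
  P = 127
  H = 41
  T = 121 + 5·127 + 4·41 = 920
  A = 190
  J = 172 + 41 − 5·190 = -737
ΔJ = -737 − 3586 = -4323; ΔT = 920 − 992 = -72
Score = 4·(-4323) + (-5)·(-72) = -16932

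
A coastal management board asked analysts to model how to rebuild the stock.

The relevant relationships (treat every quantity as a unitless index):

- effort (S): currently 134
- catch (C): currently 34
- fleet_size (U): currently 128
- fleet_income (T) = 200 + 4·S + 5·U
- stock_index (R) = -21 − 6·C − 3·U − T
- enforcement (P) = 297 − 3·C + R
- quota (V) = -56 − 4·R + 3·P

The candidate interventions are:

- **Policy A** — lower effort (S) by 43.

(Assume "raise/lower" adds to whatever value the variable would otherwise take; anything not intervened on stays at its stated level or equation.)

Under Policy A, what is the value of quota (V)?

2342

Policy A (S − 43):
  S = 134 − 43 = 91
  C = 34
  U = 128
  T = 200 + 4·91 + 5·128 = 1204
  R = -21 − 6·34 − 3·128 − 1204 = -1813
  P = 297 − 3·34 + (-1813) = -1618
  V = -56 − 4·(-1813) + 3·(-1618) = 2342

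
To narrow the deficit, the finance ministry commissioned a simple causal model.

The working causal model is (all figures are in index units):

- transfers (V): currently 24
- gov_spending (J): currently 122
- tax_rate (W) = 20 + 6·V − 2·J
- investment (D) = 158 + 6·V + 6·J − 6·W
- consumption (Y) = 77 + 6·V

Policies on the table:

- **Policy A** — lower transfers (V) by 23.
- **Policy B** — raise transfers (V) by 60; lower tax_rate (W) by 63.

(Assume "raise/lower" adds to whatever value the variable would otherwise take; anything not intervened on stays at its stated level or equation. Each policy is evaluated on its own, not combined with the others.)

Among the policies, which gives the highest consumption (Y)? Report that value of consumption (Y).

Policy A (V − 23):
  V = 24 − 23 = 1
  Y = 77 + 6·1 = 83
Policy B (V + 60, W − 63):
  V = 24 + 60 = 84
  Y = 77 + 6·84 = 581
Comparing — Policy A: Y=83, Policy B: Y=581. Highest is 581 (Policy B).

581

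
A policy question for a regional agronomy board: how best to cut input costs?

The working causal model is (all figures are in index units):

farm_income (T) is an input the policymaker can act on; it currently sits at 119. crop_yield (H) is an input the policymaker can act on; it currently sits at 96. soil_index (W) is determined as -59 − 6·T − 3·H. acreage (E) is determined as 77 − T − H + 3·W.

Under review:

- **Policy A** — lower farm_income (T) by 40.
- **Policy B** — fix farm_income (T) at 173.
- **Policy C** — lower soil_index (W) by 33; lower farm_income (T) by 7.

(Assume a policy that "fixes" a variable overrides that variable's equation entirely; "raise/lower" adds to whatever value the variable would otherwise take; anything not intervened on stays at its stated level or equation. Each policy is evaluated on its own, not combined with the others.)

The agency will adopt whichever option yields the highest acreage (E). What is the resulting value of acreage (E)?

-2561

Policy A (T − 40):
  T = 119 − 40 = 79
  H = 96
  W = -59 − 6·79 − 3·96 = -821
  E = 77 − 79 − 96 + 3·(-821) = -2561
Policy B (T := 173):
  T = 173
  H = 96
  W = -59 − 6·173 − 3·96 = -1385
  E = 77 − 173 − 96 + 3·(-1385) = -4347
Policy C (W − 33, T − 7):
  T = 119 − 7 = 112
  H = 96
  W = -59 − 6·112 − 3·96 (−33 from intervention) = -1052
  E = 77 − 112 − 96 + 3·(-1052) = -3287
Comparing — Policy A: E=-2561, Policy B: E=-4347, Policy C: E=-3287. Highest is -2561 (Policy A).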